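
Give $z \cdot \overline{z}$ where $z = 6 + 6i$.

z * conjugate(z) = |z|^2 = a^2 + b^2
= 6^2 + 6^2 = 72


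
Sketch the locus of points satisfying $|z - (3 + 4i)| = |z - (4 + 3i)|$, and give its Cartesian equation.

|z - z1| = |z - z2| means z is equidistant from z1 and z2,
i.e. the perpendicular bisector of the segment from (3, 4) to (4, 3) (midpoint (7/2, 7/2)).
With z = x + yi, square both sides:
(x - 3)^2 + (y - 4)^2 = (x - 4)^2 + (y - 3)^2
The x^2 and y^2 terms cancel: 2x + (-2)y = 25 - 25 = 0
Simplify: x - y = 0
Locus: Perpendicular bisector of the segment from (3, 4) to (4, 3): the line x - y = 0


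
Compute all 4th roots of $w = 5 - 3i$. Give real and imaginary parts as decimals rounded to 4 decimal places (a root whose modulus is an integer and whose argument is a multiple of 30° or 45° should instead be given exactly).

|w| = sqrt(34) ≈ 5.830952, arg(w) ≈ 329.036243°
Root modulus = sqrt(34)^(1/4) ≈ 1.553942
Root arguments: θ_k = (arg(w) + 360°k)/4 for k = 0, 1, ..., 3
Compute each root as (root modulus)(cos θ_k + i sin θ_k) using full-precision intermediates, then round to 4 decimal places.
Roots: 0.2093 + 1.5398i, -1.5398 + 0.2093i, -0.2093 - 1.5398i, 1.5398 - 0.2093i


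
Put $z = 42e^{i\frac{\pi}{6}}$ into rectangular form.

a = r cos θ = 42 * sqrt(3)/2 = 21*sqrt(3)
b = r sin θ = 42 * 1/2 = 21
z = 21*sqrt(3) + 21i


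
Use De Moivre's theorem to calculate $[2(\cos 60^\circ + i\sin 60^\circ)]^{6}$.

By De Moivre: z^n = r^n(cos(nθ) + i sin(nθ))
= 2^6(cos(6*60°) + i sin(6*60°))
= 64(cos 0° + i sin 0°)
= 64


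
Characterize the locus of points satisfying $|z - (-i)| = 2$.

|z - z0| = r describes a circle centered at z0 with radius r
Here z0 = -i and r = 2
Locus: Circle centered at (0, -1) with radius 2


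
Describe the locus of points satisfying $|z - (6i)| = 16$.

|z - z0| = r describes a circle centered at z0 with radius r
Here z0 = 6i and r = 16
Locus: Circle centered at (0, 6) with radius 16


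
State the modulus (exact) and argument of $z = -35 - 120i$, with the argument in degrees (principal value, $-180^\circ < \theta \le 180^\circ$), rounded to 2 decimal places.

|z| = sqrt((-35)^2 + (-120)^2) = 125
arg(z) = arctan(b/a) = arctan(-120/-35) (quadrant-adjusted) = -106.26°


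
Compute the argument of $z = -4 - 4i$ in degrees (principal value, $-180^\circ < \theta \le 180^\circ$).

θ = arctan(b/a) = arctan(-4/-4) (quadrant-adjusted) = -135°


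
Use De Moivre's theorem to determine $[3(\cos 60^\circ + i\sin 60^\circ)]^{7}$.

By De Moivre: z^n = r^n(cos(nθ) + i sin(nθ))
= 3^7(cos(7*60°) + i sin(7*60°))
= 2187(cos 60° + i sin 60°)
= 2187/2 + (2187*sqrt(3)/2)i


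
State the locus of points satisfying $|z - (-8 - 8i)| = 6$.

|z - z0| = r describes a circle centered at z0 with radius r
Here z0 = -8 - 8i and r = 6
Locus: Circle centered at (-8, -8) with radius 6


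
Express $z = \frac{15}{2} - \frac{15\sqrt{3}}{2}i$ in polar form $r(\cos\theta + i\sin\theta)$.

r = |z| = sqrt(a^2 + b^2) = sqrt((15/2)^2 + (-15*sqrt(3)/2)^2) = sqrt(225/4 + 675/4) = sqrt(225) = 15
θ = arctan(b/a) = arctan(-12.9904/7.5) (quadrant-adjusted) = 300°
z = 15(cos 300° + i sin 300°)


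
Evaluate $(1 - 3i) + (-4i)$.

(1 + 0) + (-3 + (-4))i = 1 - 7i


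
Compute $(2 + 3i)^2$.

(a + bi)^2 = a^2 - b^2 + 2abi
= 2^2 - 3^2 + 2*2*3i
= -5 + 12i


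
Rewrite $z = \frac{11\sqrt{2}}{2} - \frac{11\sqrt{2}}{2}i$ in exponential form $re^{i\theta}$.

r = |z| = sqrt((11*sqrt(2)/2)^2 + (-11*sqrt(2)/2)^2) = sqrt(121/2 + 121/2) = sqrt(121) = 11
θ = arctan(b/a) = arctan(-7.7782/7.7782) (quadrant-adjusted) = -45° = -π/4
z = 11e^(-i*π/4)


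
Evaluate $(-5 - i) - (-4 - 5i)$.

(-5 - (-4)) + (-1 - (-5))i = -1 + 4i


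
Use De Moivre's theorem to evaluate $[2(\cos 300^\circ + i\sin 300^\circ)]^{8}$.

By De Moivre: z^n = r^n(cos(nθ) + i sin(nθ))
= 2^8(cos(8*300°) + i sin(8*300°))
= 256(cos 240° + i sin 240°)
= -128 - 128*sqrt(3)i


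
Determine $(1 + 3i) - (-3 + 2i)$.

(1 - (-3)) + (3 - 2)i = 4 + i


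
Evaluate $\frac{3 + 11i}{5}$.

Divisor is real, so divide each part by 5:
= 3/5 + (11/5)i


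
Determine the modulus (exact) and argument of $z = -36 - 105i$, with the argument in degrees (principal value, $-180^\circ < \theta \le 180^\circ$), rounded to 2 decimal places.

|z| = sqrt((-36)^2 + (-105)^2) = 111
arg(z) = arctan(b/a) = arctan(-105/-36) (quadrant-adjusted) = -108.92°


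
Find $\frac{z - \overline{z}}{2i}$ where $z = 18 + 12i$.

z - conjugate(z) = 2bi
(z - conjugate(z))/(2i) = 2bi/(2i) = b = 12


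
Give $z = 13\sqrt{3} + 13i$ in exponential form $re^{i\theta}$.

r = |z| = sqrt((13*sqrt(3))^2 + (13)^2) = sqrt(507 + 169) = sqrt(676) = 26
θ = arctan(b/a) = arctan(13/22.5167) (quadrant-adjusted) = 30° = π/6
z = 26e^(i*π/6)


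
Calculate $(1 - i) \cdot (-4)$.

(a1*a2 - b1*b2) + (a1*b2 + b1*a2)i
= (-4 - 0) + (0 + 4)i
= -4 + 4i


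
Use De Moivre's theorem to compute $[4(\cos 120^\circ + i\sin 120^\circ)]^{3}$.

By De Moivre: z^n = r^n(cos(nθ) + i sin(nθ))
= 4^3(cos(3*120°) + i sin(3*120°))
= 64(cos 0° + i sin 0°)
= 64


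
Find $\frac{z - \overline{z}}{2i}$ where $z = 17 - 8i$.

z - conjugate(z) = 2bi
(z - conjugate(z))/(2i) = 2bi/(2i) = b = -8


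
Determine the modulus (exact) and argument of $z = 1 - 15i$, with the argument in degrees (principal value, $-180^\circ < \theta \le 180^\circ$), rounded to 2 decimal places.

|z| = sqrt(1^2 + (-15)^2) = sqrt(226)
arg(z) = arctan(b/a) = arctan(-15/1) (quadrant-adjusted) = -86.19°


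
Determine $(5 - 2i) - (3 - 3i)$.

(5 - 3) + (-2 - (-3))i = 2 + i


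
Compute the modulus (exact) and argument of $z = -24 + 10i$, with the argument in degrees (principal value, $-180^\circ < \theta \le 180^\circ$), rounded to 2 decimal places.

|z| = sqrt((-24)^2 + 10^2) = 26
arg(z) = arctan(b/a) = arctan(10/-24) (quadrant-adjusted) = 157.38°


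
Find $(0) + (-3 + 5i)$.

(0 + (-3)) + (0 + 5)i = -3 + 5i


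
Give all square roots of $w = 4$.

|w| = 4, arg(w) = 0°
Root modulus = 4^(1/2) = 2
Root arguments: θ_k = (0° + 360°k)/2 for k = 0, 1, ..., 1
Roots: 2, -2


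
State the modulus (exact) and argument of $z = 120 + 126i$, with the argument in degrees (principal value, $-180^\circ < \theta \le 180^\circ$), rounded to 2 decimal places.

|z| = sqrt(120^2 + 126^2) = 174
arg(z) = arctan(b/a) = arctan(126/120) (quadrant-adjusted) = 46.40°


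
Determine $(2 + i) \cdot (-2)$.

(a1*a2 - b1*b2) + (a1*b2 + b1*a2)i
= (-4 - 0) + (0 + (-2))i
= -4 - 2i


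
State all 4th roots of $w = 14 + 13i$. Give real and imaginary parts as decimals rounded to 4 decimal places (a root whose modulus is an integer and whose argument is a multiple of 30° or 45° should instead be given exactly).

|w| = sqrt(365) ≈ 19.104973, arg(w) ≈ 42.878904°
Root modulus = sqrt(365)^(1/4) ≈ 2.090675
Root arguments: θ_k = (arg(w) + 360°k)/4 for k = 0, 1, ..., 3
Compute each root as (root modulus)(cos θ_k + i sin θ_k) using full-precision intermediates, then round to 4 decimal places.
Roots: 2.0542 + 0.3889i, -0.3889 + 2.0542i, -2.0542 - 0.3889i, 0.3889 - 2.0542i


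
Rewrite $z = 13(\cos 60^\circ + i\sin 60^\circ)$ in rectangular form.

a = r cos θ = 13 * 1/2 = 13/2
b = r sin θ = 13 * sqrt(3)/2 = 13*sqrt(3)/2
z = 13/2 + (13*sqrt(3)/2)i


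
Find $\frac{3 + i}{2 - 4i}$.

Multiply numerator and denominator by conjugate (2 + 4i):
= (3 + i)(2 + 4i) / (2^2 + (-4)^2)
= (2 + 14i) / 20
Divide through by 2: (1 + 7i) / 10
= 1/10 + (7/10)i


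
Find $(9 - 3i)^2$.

(a + bi)^2 = a^2 - b^2 + 2abi
= 9^2 - (-3)^2 + 2*9*(-3)i
= 72 - 54i


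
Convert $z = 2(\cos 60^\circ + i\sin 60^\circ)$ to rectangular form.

a = r cos θ = 2 * 1/2 = 1
b = r sin θ = 2 * sqrt(3)/2 = sqrt(3)
z = 1 + sqrt(3)i


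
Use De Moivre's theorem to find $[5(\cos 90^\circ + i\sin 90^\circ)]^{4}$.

By De Moivre: z^n = r^n(cos(nθ) + i sin(nθ))
= 5^4(cos(4*90°) + i sin(4*90°))
= 625(cos 0° + i sin 0°)
= 625


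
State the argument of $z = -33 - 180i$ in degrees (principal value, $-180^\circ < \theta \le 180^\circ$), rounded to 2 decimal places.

θ = arctan(b/a) = arctan(-180/-33) (quadrant-adjusted) = -100.39°


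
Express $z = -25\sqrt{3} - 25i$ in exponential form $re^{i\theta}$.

r = |z| = sqrt((-25*sqrt(3))^2 + (-25)^2) = sqrt(1875 + 625) = sqrt(2500) = 50
θ = arctan(b/a) = arctan(-25/-43.3013) (quadrant-adjusted) = -150° = -5π/6
z = 50e^(-i*5π/6)


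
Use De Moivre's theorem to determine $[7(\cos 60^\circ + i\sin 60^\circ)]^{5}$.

By De Moivre: z^n = r^n(cos(nθ) + i sin(nθ))
= 7^5(cos(5*60°) + i sin(5*60°))
= 16807(cos 300° + i sin 300°)
= 16807/2 - (16807*sqrt(3)/2)i


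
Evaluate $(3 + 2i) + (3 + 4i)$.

(3 + 3) + (2 + 4)i = 6 + 6i


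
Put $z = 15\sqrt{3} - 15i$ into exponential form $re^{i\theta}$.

r = |z| = sqrt((15*sqrt(3))^2 + (-15)^2) = sqrt(675 + 225) = sqrt(900) = 30
θ = arctan(b/a) = arctan(-15/25.9808) (quadrant-adjusted) = -30° = -π/6
z = 30e^(-i*π/6)


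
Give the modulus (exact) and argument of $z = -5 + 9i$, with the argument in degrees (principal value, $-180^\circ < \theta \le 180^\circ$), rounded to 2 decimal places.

|z| = sqrt((-5)^2 + 9^2) = sqrt(106)
arg(z) = arctan(b/a) = arctan(9/-5) (quadrant-adjusted) = 119.05°


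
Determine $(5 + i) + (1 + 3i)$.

(5 + 1) + (1 + 3)i = 6 + 4i


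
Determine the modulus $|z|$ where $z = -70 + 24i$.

|z| = sqrt(a^2 + b^2) = sqrt((-70)^2 + 24^2) = sqrt(5476) = 74


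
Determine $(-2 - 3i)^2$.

(a + bi)^2 = a^2 - b^2 + 2abi
= (-2)^2 - (-3)^2 + 2*(-2)*(-3)i
= -5 + 12i


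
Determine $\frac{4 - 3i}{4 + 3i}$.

Multiply numerator and denominator by conjugate (4 - 3i):
= (4 - 3i)(4 - 3i) / (4^2 + 3^2)
= (7 - 24i) / 25
= 7/25 - (24/25)i


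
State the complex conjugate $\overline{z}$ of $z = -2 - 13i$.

If z = a + bi, then conjugate(z) = a - bi
conjugate(-2 - 13i) = -2 + 13i


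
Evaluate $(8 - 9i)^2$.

(a + bi)^2 = a^2 - b^2 + 2abi
= 8^2 - (-9)^2 + 2*8*(-9)i
= -17 - 144i


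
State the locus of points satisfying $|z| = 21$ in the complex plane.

|z| = 21 means sqrt(x^2 + y^2) = 21
This is a circle of radius 21 centered at the origin


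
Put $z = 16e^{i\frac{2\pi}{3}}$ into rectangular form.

a = r cos θ = 16 * -1/2 = -8
b = r sin θ = 16 * sqrt(3)/2 = 8*sqrt(3)
z = -8 + 8*sqrt(3)i


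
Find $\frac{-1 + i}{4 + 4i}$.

Multiply numerator and denominator by conjugate (4 - 4i):
= (-1 + i)(4 - 4i) / (4^2 + 4^2)
= (8i) / 32
Divide through by 8: (i) / 4
= 0 + (1/4)i


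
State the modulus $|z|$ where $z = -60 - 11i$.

|z| = sqrt(a^2 + b^2) = sqrt((-60)^2 + (-11)^2) = sqrt(3721) = 61


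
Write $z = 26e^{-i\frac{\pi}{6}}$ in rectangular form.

a = r cos θ = 26 * sqrt(3)/2 = 13*sqrt(3)
b = r sin θ = 26 * -1/2 = -13
z = 13*sqrt(3) - 13i


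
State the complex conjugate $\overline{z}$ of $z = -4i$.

If z = a + bi, then conjugate(z) = a - bi
conjugate(-4i) = 4i


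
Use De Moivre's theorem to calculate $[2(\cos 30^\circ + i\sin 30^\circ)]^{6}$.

By De Moivre: z^n = r^n(cos(nθ) + i sin(nθ))
= 2^6(cos(6*30°) + i sin(6*30°))
= 64(cos 180° + i sin 180°)
= -64


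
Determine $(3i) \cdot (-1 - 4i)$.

(a1*a2 - b1*b2) + (a1*b2 + b1*a2)i
= (0 - (-12)) + (0 + (-3))i
= 12 - 3i


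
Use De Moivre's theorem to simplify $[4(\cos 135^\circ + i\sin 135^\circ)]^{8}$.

By De Moivre: z^n = r^n(cos(nθ) + i sin(nθ))
= 4^8(cos(8*135°) + i sin(8*135°))
= 65536(cos 0° + i sin 0°)
= 65536


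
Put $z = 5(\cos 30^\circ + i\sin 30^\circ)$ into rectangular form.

a = r cos θ = 5 * sqrt(3)/2 = 5*sqrt(3)/2
b = r sin θ = 5 * 1/2 = 5/2
z = 5*sqrt(3)/2 + (5/2)i


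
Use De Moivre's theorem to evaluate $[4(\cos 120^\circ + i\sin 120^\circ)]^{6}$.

By De Moivre: z^n = r^n(cos(nθ) + i sin(nθ))
= 4^6(cos(6*120°) + i sin(6*120°))
= 4096(cos 0° + i sin 0°)
= 4096


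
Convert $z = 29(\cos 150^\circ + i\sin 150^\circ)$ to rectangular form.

a = r cos θ = 29 * -sqrt(3)/2 = -29*sqrt(3)/2
b = r sin θ = 29 * 1/2 = 29/2
z = -29*sqrt(3)/2 + (29/2)i


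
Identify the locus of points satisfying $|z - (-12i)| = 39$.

|z - z0| = r describes a circle centered at z0 with radius r
Here z0 = -12i and r = 39
Locus: Circle centered at (0, -12) with radius 39


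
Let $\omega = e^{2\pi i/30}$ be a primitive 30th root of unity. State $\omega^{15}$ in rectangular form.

ω^15 = e^(2πi·15/30) = e^(i·1π)
= cos(1π) + i sin(1π)
= -1


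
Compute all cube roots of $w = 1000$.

|w| = 1000, arg(w) = 0°
Root modulus = 1000^(1/3) = 10
Root arguments: θ_k = (0° + 360°k)/3 for k = 0, 1, ..., 2
Roots: 10, -5 + 5*sqrt(3)i, -5 - 5*sqrt(3)i


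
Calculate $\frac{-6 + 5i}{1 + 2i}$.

Multiply numerator and denominator by conjugate (1 - 2i):
= (-6 + 5i)(1 - 2i) / (1^2 + 2^2)
= (4 + 17i) / 5
= 4/5 + (17/5)i


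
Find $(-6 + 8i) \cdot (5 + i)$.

(a1*a2 - b1*b2) + (a1*b2 + b1*a2)i
= (-30 - 8) + (-6 + 40)i
= -38 + 34i


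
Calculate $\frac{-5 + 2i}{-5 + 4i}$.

Multiply numerator and denominator by conjugate (-5 - 4i):
= (-5 + 2i)(-5 - 4i) / ((-5)^2 + 4^2)
= (33 + 10i) / 41
= 33/41 + (10/41)i


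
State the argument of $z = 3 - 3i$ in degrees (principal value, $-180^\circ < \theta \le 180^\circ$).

θ = arctan(b/a) = arctan(-3/3) (quadrant-adjusted) = -45°


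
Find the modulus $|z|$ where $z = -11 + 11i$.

|z| = sqrt(a^2 + b^2) = sqrt((-11)^2 + 11^2) = sqrt(242) = sqrt(242)


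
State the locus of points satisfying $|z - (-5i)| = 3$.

|z - z0| = r describes a circle centered at z0 with radius r
Here z0 = -5i and r = 3
Locus: Circle centered at (0, -5) with radius 3


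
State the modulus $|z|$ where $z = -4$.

|z| = sqrt(a^2 + b^2) = sqrt((-4)^2 + 0^2) = sqrt(16) = 4


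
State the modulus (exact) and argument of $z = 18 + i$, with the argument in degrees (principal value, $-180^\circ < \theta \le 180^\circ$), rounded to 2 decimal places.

|z| = sqrt(18^2 + 1^2) = sqrt(325)
arg(z) = arctan(b/a) = arctan(1/18) (quadrant-adjusted) = 3.18°


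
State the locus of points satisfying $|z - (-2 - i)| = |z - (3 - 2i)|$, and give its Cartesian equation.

|z - z1| = |z - z2| means z is equidistant from z1 and z2,
i.e. the perpendicular bisector of the segment from (-2, -1) to (3, -2) (midpoint (1/2, -3/2)).
With z = x + yi, square both sides:
(x - (-2))^2 + (y - (-1))^2 = (x - 3)^2 + (y - (-2))^2
The x^2 and y^2 terms cancel: 10x + (-2)y = 13 - 5 = 8
Simplify: 5x - y = 4
Locus: Perpendicular bisector of the segment from (-2, -1) to (3, -2): the line 5x - y = 4


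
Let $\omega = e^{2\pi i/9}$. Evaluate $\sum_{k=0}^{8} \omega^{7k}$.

Let ζ = ω^7 = e^(2πi·7/9). Since 9 ∤ 7, ζ ≠ 1.
Sum = Σ_{k=0}^{8} ζ^k = (ζ^9 - 1)/(ζ - 1) = (ω^{7·9} - 1)/(ζ - 1) = (1 - 1)/(ζ - 1) = 0


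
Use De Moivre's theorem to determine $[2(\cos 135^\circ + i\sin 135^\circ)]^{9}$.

By De Moivre: z^n = r^n(cos(nθ) + i sin(nθ))
= 2^9(cos(9*135°) + i sin(9*135°))
= 512(cos 135° + i sin 135°)
= -256*sqrt(2) + 256*sqrt(2)i


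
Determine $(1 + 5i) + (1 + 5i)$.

(1 + 1) + (5 + 5)i = 2 + 10i


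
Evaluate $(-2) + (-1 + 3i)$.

(-2 + (-1)) + (0 + 3)i = -3 + 3i


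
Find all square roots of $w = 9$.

|w| = 9, arg(w) = 0°
Root modulus = 9^(1/2) = 3
Root arguments: θ_k = (0° + 360°k)/2 for k = 0, 1, ..., 1
Roots: 3, -3


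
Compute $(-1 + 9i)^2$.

(a + bi)^2 = a^2 - b^2 + 2abi
= (-1)^2 - 9^2 + 2*(-1)*9i
= -80 - 18i


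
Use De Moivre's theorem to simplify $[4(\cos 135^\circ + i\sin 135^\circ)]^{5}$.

By De Moivre: z^n = r^n(cos(nθ) + i sin(nθ))
= 4^5(cos(5*135°) + i sin(5*135°))
= 1024(cos 315° + i sin 315°)
= 512*sqrt(2) - 512*sqrt(2)i


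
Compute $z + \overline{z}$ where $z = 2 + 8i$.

z + conjugate(z) = (a + bi) + (a - bi) = 2a
= 2 * 2 = 4


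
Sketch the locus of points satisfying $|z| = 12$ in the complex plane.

|z| = 12 means sqrt(x^2 + y^2) = 12
This is a circle of radius 12 centered at the origin


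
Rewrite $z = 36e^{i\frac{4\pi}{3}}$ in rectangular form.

a = r cos θ = 36 * -1/2 = -18
b = r sin θ = 36 * -sqrt(3)/2 = -18*sqrt(3)
z = -18 - 18*sqrt(3)i


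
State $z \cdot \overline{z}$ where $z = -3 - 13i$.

z * conjugate(z) = |z|^2 = a^2 + b^2
= (-3)^2 + (-13)^2 = 178


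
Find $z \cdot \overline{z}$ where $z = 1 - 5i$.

z * conjugate(z) = |z|^2 = a^2 + b^2
= 1^2 + (-5)^2 = 26


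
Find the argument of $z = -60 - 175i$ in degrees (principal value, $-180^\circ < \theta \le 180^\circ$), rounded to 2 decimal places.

θ = arctan(b/a) = arctan(-175/-60) (quadrant-adjusted) = -108.92°


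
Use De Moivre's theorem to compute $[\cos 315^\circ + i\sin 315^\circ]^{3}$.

By De Moivre: z^n = r^n(cos(nθ) + i sin(nθ))
= 1^3(cos(3*315°) + i sin(3*315°))
= 1(cos 225° + i sin 225°)
= -sqrt(2)/2 - (sqrt(2)/2)i


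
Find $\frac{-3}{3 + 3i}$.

Multiply numerator and denominator by conjugate (3 - 3i):
= (-3)(3 - 3i) / (3^2 + 3^2)
= (-9 + 9i) / 18
Divide through by 9: (-1 + i) / 2
= -1/2 + (1/2)i


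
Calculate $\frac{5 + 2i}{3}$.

Divisor is real, so divide each part by 3:
= 5/3 + (2/3)i


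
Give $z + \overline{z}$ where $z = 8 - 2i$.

z + conjugate(z) = (a + bi) + (a - bi) = 2a
= 2 * 8 = 16


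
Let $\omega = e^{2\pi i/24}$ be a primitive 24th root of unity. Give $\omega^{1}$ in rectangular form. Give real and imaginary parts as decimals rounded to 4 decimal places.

ω^1 = e^(2πi·1/24) = e^(i·1π/12)
= cos(1π/12) + i sin(1π/12)
= 0.9659 + 0.2588i


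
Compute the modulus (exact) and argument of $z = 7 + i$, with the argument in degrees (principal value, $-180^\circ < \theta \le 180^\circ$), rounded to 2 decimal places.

|z| = sqrt(7^2 + 1^2) = sqrt(50)
arg(z) = arctan(b/a) = arctan(1/7) (quadrant-adjusted) = 8.13°


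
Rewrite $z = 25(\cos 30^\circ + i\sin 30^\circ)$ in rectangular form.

a = r cos θ = 25 * sqrt(3)/2 = 25*sqrt(3)/2
b = r sin θ = 25 * 1/2 = 25/2
z = 25*sqrt(3)/2 + (25/2)i


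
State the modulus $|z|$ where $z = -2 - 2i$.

|z| = sqrt(a^2 + b^2) = sqrt((-2)^2 + (-2)^2) = sqrt(8) = sqrt(8)


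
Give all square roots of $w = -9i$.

|w| = 9, arg(w) = 270°
Root modulus = 9^(1/2) = 3
Root arguments: θ_k = (270° + 360°k)/2 for k = 0, 1, ..., 1
Roots: -3*sqrt(2)/2 + (3*sqrt(2)/2)i, 3*sqrt(2)/2 - (3*sqrt(2)/2)i


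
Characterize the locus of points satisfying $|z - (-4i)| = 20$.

|z - z0| = r describes a circle centered at z0 with radius r
Here z0 = -4i and r = 20
Locus: Circle centered at (0, -4) with radius 20


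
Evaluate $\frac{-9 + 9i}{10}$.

Divisor is real, so divide each part by 10:
= -9/10 + (9/10)i


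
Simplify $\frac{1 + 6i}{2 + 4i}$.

Multiply numerator and denominator by conjugate (2 - 4i):
= (1 + 6i)(2 - 4i) / (2^2 + 4^2)
= (26 + 8i) / 20
Divide through by 2: (13 + 4i) / 10
= 13/10 + (2/5)i


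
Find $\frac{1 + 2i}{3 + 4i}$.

Multiply numerator and denominator by conjugate (3 - 4i):
= (1 + 2i)(3 - 4i) / (3^2 + 4^2)
= (11 + 2i) / 25
= 11/25 + (2/25)i


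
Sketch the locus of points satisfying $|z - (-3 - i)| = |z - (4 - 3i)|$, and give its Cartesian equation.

|z - z1| = |z - z2| means z is equidistant from z1 and z2,
i.e. the perpendicular bisector of the segment from (-3, -1) to (4, -3) (midpoint (1/2, -2)).
With z = x + yi, square both sides:
(x - (-3))^2 + (y - (-1))^2 = (x - 4)^2 + (y - (-3))^2
The x^2 and y^2 terms cancel: 14x + (-4)y = 25 - 10 = 15
Simplify: 14x - 4y = 15
Locus: Perpendicular bisector of the segment from (-3, -1) to (4, -3): the line 14x - 4y = 15


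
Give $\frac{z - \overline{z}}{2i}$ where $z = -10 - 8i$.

z - conjugate(z) = 2bi
(z - conjugate(z))/(2i) = 2bi/(2i) = b = -8


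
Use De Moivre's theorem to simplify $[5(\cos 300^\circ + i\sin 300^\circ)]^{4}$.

By De Moivre: z^n = r^n(cos(nθ) + i sin(nθ))
= 5^4(cos(4*300°) + i sin(4*300°))
= 625(cos 120° + i sin 120°)
= -625/2 + (625*sqrt(3)/2)i


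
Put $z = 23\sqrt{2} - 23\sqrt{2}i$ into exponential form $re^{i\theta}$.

r = |z| = sqrt((23*sqrt(2))^2 + (-23*sqrt(2))^2) = sqrt(1058 + 1058) = sqrt(2116) = 46
θ = arctan(b/a) = arctan(-32.5269/32.5269) (quadrant-adjusted) = -45° = -π/4
z = 46e^(-i*π/4)


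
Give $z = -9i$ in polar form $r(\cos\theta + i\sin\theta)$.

r = |z| = sqrt(a^2 + b^2) = sqrt((0)^2 + (-9)^2) = sqrt(0 + 81) = sqrt(81) = 9
a = 0 and b < 0, so z lies on the negative imaginary axis: θ = 270°
z = 9(cos 270° + i sin 270°)


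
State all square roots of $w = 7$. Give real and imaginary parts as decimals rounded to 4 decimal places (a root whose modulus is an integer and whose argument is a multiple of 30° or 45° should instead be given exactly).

|w| = 7, arg(w) = 0°
Root modulus = 7^(1/2) ≈ 2.645751
Root arguments: θ_k = (0° + 360°k)/2 for k = 0, 1, ..., 1
Compute each root as (root modulus)(cos θ_k + i sin θ_k) using full-precision intermediates, then round to 4 decimal places.
Roots: 2.6458, -2.6458


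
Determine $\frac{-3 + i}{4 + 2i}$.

Multiply numerator and denominator by conjugate (4 - 2i):
= (-3 + i)(4 - 2i) / (4^2 + 2^2)
= (-10 + 10i) / 20
Divide through by 10: (-1 + i) / 2
= -1/2 + (1/2)i


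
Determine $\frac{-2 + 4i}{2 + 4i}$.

Multiply numerator and denominator by conjugate (2 - 4i):
= (-2 + 4i)(2 - 4i) / (2^2 + 4^2)
= (12 + 16i) / 20
Divide through by 4: (3 + 4i) / 5
= 3/5 + (4/5)i


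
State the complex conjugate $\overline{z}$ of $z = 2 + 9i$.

If z = a + bi, then conjugate(z) = a - bi
conjugate(2 + 9i) = 2 - 9i


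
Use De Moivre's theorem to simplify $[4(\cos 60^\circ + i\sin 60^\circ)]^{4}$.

By De Moivre: z^n = r^n(cos(nθ) + i sin(nθ))
= 4^4(cos(4*60°) + i sin(4*60°))
= 256(cos 240° + i sin 240°)
= -128 - 128*sqrt(3)i


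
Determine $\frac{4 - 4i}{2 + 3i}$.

Multiply numerator and denominator by conjugate (2 - 3i):
= (4 - 4i)(2 - 3i) / (2^2 + 3^2)
= (-4 - 20i) / 13
= -4/13 - (20/13)i


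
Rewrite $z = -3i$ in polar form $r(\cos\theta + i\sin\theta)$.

r = |z| = sqrt(a^2 + b^2) = sqrt((0)^2 + (-3)^2) = sqrt(0 + 9) = sqrt(9) = 3
a = 0 and b < 0, so z lies on the negative imaginary axis: θ = 270°
z = 3(cos 270° + i sin 270°)


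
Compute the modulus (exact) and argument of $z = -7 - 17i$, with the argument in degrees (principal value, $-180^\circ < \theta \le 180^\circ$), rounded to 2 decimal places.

|z| = sqrt((-7)^2 + (-17)^2) = sqrt(338)
arg(z) = arctan(b/a) = arctan(-17/-7) (quadrant-adjusted) = -112.38°


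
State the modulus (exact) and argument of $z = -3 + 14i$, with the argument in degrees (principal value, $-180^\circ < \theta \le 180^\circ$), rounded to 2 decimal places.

|z| = sqrt((-3)^2 + 14^2) = sqrt(205)
arg(z) = arctan(b/a) = arctan(14/-3) (quadrant-adjusted) = 102.09°


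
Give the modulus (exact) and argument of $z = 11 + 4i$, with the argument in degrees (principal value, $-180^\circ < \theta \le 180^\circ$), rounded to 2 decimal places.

|z| = sqrt(11^2 + 4^2) = sqrt(137)
arg(z) = arctan(b/a) = arctan(4/11) (quadrant-adjusted) = 19.98°


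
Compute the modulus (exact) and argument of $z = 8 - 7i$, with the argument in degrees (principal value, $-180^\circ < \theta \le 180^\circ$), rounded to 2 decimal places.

|z| = sqrt(8^2 + (-7)^2) = sqrt(113)
arg(z) = arctan(b/a) = arctan(-7/8) (quadrant-adjusted) = -41.19°


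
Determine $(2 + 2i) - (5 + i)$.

(2 - 5) + (2 - 1)i = -3 + i


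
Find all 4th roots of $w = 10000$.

|w| = 10000, arg(w) = 0°
Root modulus = 10000^(1/4) = 10
Root arguments: θ_k = (0° + 360°k)/4 for k = 0, 1, ..., 3
Roots: 10, 10i, -10, -10i


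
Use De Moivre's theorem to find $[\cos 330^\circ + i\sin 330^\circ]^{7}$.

By De Moivre: z^n = r^n(cos(nθ) + i sin(nθ))
= 1^7(cos(7*330°) + i sin(7*330°))
= 1(cos 150° + i sin 150°)
= -sqrt(3)/2 + (1/2)i


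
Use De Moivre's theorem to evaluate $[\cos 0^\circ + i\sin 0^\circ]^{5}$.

By De Moivre: z^n = r^n(cos(nθ) + i sin(nθ))
= 1^5(cos(5*0°) + i sin(5*0°))
= 1(cos 0° + i sin 0°)
= 1


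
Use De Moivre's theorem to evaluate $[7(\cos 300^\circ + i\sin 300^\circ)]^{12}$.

By De Moivre: z^n = r^n(cos(nθ) + i sin(nθ))
= 7^12(cos(12*300°) + i sin(12*300°))
= 13841287201(cos 0° + i sin 0°)
= 13841287201


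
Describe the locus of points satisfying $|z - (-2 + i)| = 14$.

|z - z0| = r describes a circle centered at z0 with radius r
Here z0 = -2 + i and r = 14
Locus: Circle centered at (-2, 1) with radius 14


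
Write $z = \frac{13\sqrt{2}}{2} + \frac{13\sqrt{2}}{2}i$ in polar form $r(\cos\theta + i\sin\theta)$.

r = |z| = sqrt(a^2 + b^2) = sqrt((13*sqrt(2)/2)^2 + (13*sqrt(2)/2)^2) = sqrt(169/2 + 169/2) = sqrt(169) = 13
θ = arctan(b/a) = arctan(9.1924/9.1924) (quadrant-adjusted) = 45°
z = 13(cos 45° + i sin 45°)


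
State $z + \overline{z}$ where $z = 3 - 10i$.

z + conjugate(z) = (a + bi) + (a - bi) = 2a
= 2 * 3 = 6


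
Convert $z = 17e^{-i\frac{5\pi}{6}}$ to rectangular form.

a = r cos θ = 17 * -sqrt(3)/2 = -17*sqrt(3)/2
b = r sin θ = 17 * -1/2 = -17/2
z = -17*sqrt(3)/2 - (17/2)i


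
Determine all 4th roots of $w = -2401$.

|w| = 2401, arg(w) = 180°
Root modulus = 2401^(1/4) = 7
Root arguments: θ_k = (180° + 360°k)/4 for k = 0, 1, ..., 3
Roots: 7*sqrt(2)/2 + (7*sqrt(2)/2)i, -7*sqrt(2)/2 + (7*sqrt(2)/2)i, -7*sqrt(2)/2 - (7*sqrt(2)/2)i, 7*sqrt(2)/2 - (7*sqrt(2)/2)i


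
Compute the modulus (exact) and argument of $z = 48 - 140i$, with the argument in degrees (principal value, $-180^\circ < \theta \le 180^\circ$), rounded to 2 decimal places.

|z| = sqrt(48^2 + (-140)^2) = 148
arg(z) = arctan(b/a) = arctan(-140/48) (quadrant-adjusted) = -71.08°


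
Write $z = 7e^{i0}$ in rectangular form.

a = r cos θ = 7 * 1 = 7
b = r sin θ = 7 * 0 = 0
z = 7


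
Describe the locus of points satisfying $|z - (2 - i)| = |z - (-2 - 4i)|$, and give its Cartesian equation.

|z - z1| = |z - z2| means z is equidistant from z1 and z2,
i.e. the perpendicular bisector of the segment from (2, -1) to (-2, -4) (midpoint (0, -5/2)).
With z = x + yi, square both sides:
(x - 2)^2 + (y - (-1))^2 = (x - (-2))^2 + (y - (-4))^2
The x^2 and y^2 terms cancel: -8x + (-6)y = 20 - 5 = 15
Simplify: 8x + 6y = -15
Locus: Perpendicular bisector of the segment from (2, -1) to (-2, -4): the line 8x + 6y = -15


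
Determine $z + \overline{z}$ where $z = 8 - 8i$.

z + conjugate(z) = (a + bi) + (a - bi) = 2a
= 2 * 8 = 16


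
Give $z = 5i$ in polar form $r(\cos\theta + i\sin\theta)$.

r = |z| = sqrt(a^2 + b^2) = sqrt((0)^2 + (5)^2) = sqrt(0 + 25) = sqrt(25) = 5
a = 0 and b > 0, so z lies on the positive imaginary axis: θ = 90°
z = 5(cos 90° + i sin 90°)


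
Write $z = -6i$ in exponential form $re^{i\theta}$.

r = |z| = sqrt((0)^2 + (-6)^2) = sqrt(0 + 36) = sqrt(36) = 6
a = 0 and b < 0, so z lies on the negative imaginary axis: θ = -90° = -π/2
z = 6e^(-i*π/2)


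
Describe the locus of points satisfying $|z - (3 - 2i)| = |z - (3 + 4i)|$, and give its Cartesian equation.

|z - z1| = |z - z2| means z is equidistant from z1 and z2,
i.e. the perpendicular bisector of the segment from (3, -2) to (3, 4) (midpoint (3, 1)).
With z = x + yi, square both sides:
(x - 3)^2 + (y - (-2))^2 = (x - 3)^2 + (y - 4)^2
The x^2 and y^2 terms cancel: 0x + 12y = 25 - 13 = 12
Simplify: y = 1
Locus: Perpendicular bisector of the segment from (3, -2) to (3, 4): the line y = 1


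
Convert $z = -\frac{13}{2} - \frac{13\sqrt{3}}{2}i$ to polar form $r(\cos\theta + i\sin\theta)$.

r = |z| = sqrt(a^2 + b^2) = sqrt((-13/2)^2 + (-13*sqrt(3)/2)^2) = sqrt(169/4 + 507/4) = sqrt(169) = 13
θ = arctan(b/a) = arctan(-11.2583/-6.5) (quadrant-adjusted) = 240°
z = 13(cos 240° + i sin 240°)


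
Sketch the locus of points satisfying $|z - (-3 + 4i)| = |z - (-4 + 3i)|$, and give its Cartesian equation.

|z - z1| = |z - z2| means z is equidistant from z1 and z2,
i.e. the perpendicular bisector of the segment from (-3, 4) to (-4, 3) (midpoint (-7/2, 7/2)).
With z = x + yi, square both sides:
(x - (-3))^2 + (y - 4)^2 = (x - (-4))^2 + (y - 3)^2
The x^2 and y^2 terms cancel: -2x + (-2)y = 25 - 25 = 0
Simplify: x + y = 0
Locus: Perpendicular bisector of the segment from (-3, 4) to (-4, 3): the line x + y = 0


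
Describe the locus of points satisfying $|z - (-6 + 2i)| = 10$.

|z - z0| = r describes a circle centered at z0 with radius r
Here z0 = -6 + 2i and r = 10
Locus: Circle centered at (-6, 2) with radius 10


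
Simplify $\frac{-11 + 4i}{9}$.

Divisor is real, so divide each part by 9:
= -11/9 + (4/9)i


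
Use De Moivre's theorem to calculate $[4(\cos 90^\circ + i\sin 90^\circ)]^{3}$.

By De Moivre: z^n = r^n(cos(nθ) + i sin(nθ))
= 4^3(cos(3*90°) + i sin(3*90°))
= 64(cos 270° + i sin 270°)
= -64i


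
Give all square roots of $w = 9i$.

|w| = 9, arg(w) = 90°
Root modulus = 9^(1/2) = 3
Root arguments: θ_k = (90° + 360°k)/2 for k = 0, 1, ..., 1
Roots: 3*sqrt(2)/2 + (3*sqrt(2)/2)i, -3*sqrt(2)/2 - (3*sqrt(2)/2)i


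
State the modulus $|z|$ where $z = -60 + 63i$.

|z| = sqrt(a^2 + b^2) = sqrt((-60)^2 + 63^2) = sqrt(7569) = 87


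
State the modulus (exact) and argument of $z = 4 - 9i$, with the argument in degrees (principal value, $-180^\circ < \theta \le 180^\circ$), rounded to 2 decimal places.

|z| = sqrt(4^2 + (-9)^2) = sqrt(97)
arg(z) = arctan(b/a) = arctan(-9/4) (quadrant-adjusted) = -66.04°


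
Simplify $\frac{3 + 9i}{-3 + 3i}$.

Multiply numerator and denominator by conjugate (-3 - 3i):
= (3 + 9i)(-3 - 3i) / ((-3)^2 + 3^2)
= (18 - 36i) / 18
= 1 - 2i


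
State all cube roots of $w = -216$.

|w| = 216, arg(w) = 180°
Root modulus = 216^(1/3) = 6
Root arguments: θ_k = (180° + 360°k)/3 for k = 0, 1, ..., 2
Roots: 3 + 3*sqrt(3)i, -6, 3 - 3*sqrt(3)i


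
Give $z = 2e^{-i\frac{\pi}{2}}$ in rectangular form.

a = r cos θ = 2 * 0 = 0
b = r sin θ = 2 * -1 = -2
z = -2i


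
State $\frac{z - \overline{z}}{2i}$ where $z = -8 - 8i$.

z - conjugate(z) = 2bi
(z - conjugate(z))/(2i) = 2bi/(2i) = b = -8


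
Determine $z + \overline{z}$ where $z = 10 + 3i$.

z + conjugate(z) = (a + bi) + (a - bi) = 2a
= 2 * 10 = 20


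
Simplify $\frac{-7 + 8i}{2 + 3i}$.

Multiply numerator and denominator by conjugate (2 - 3i):
= (-7 + 8i)(2 - 3i) / (2^2 + 3^2)
= (10 + 37i) / 13
= 10/13 + (37/13)i


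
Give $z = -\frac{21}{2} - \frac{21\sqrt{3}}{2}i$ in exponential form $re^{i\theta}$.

r = |z| = sqrt((-21/2)^2 + (-21*sqrt(3)/2)^2) = sqrt(441/4 + 1323/4) = sqrt(441) = 21
θ = arctan(b/a) = arctan(-18.1865/-10.5) (quadrant-adjusted) = -120° = -2π/3
z = 21e^(-i*2π/3)


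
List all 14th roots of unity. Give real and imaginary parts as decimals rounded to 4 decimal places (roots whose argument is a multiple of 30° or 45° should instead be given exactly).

ω_k = e^(2πik/14) = cos(2πk/14) + i sin(2πk/14) for k = 0, 1, ..., 13
Roots: 1, 0.9010 + 0.4339i, 0.6235 + 0.7818i, 0.2225 + 0.9749i, -0.2225 + 0.9749i, -0.6235 + 0.7818i, -0.9010 + 0.4339i, -1, -0.9010 - 0.4339i, -0.6235 - 0.7818i, -0.2225 - 0.9749i, 0.2225 - 0.9749i, 0.6235 - 0.7818i, 0.9010 - 0.4339i


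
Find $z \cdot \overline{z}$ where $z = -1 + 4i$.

z * conjugate(z) = |z|^2 = a^2 + b^2
= (-1)^2 + 4^2 = 17


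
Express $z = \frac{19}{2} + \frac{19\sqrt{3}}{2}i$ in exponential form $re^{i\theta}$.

r = |z| = sqrt((19/2)^2 + (19*sqrt(3)/2)^2) = sqrt(361/4 + 1083/4) = sqrt(361) = 19
θ = arctan(b/a) = arctan(16.4545/9.5) (quadrant-adjusted) = 60° = π/3
z = 19e^(i*π/3)


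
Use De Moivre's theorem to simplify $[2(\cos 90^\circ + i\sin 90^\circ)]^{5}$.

By De Moivre: z^n = r^n(cos(nθ) + i sin(nθ))
= 2^5(cos(5*90°) + i sin(5*90°))
= 32(cos 90° + i sin 90°)
= 32i


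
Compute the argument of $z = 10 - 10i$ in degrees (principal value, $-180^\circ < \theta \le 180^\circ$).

θ = arctan(b/a) = arctan(-10/10) (quadrant-adjusted) = -45°


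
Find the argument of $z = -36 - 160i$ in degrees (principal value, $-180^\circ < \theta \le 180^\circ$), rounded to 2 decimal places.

θ = arctan(b/a) = arctan(-160/-36) (quadrant-adjusted) = -102.68°


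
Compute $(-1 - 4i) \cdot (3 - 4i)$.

(a1*a2 - b1*b2) + (a1*b2 + b1*a2)i
= (-3 - 16) + (4 + (-12))i
= -19 - 8i


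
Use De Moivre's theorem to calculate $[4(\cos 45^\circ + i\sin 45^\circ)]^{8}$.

By De Moivre: z^n = r^n(cos(nθ) + i sin(nθ))
= 4^8(cos(8*45°) + i sin(8*45°))
= 65536(cos 0° + i sin 0°)
= 65536


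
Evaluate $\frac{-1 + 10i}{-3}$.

Divisor is real, so divide each part by -3:
= 1/3 - (10/3)i


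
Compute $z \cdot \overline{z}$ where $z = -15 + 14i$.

z * conjugate(z) = |z|^2 = a^2 + b^2
= (-15)^2 + 14^2 = 421


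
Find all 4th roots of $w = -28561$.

|w| = 28561, arg(w) = 180°
Root modulus = 28561^(1/4) = 13
Root arguments: θ_k = (180° + 360°k)/4 for k = 0, 1, ..., 3
Roots: 13*sqrt(2)/2 + (13*sqrt(2)/2)i, -13*sqrt(2)/2 + (13*sqrt(2)/2)i, -13*sqrt(2)/2 - (13*sqrt(2)/2)i, 13*sqrt(2)/2 - (13*sqrt(2)/2)i


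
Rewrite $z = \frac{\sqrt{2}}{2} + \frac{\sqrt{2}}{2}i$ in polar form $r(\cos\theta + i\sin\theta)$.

r = |z| = sqrt(a^2 + b^2) = sqrt((sqrt(2)/2)^2 + (sqrt(2)/2)^2) = sqrt(1/2 + 1/2) = sqrt(1) = 1
θ = arctan(b/a) = arctan(0.7071/0.7071) (quadrant-adjusted) = 45°
z = 1(cos 45° + i sin 45°)


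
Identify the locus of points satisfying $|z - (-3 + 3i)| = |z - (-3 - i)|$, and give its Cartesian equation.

|z - z1| = |z - z2| means z is equidistant from z1 and z2,
i.e. the perpendicular bisector of the segment from (-3, 3) to (-3, -1) (midpoint (-3, 1)).
With z = x + yi, square both sides:
(x - (-3))^2 + (y - 3)^2 = (x - (-3))^2 + (y - (-1))^2
The x^2 and y^2 terms cancel: 0x + (-8)y = 10 - 18 = -8
Simplify: y = 1
Locus: Perpendicular bisector of the segment from (-3, 3) to (-3, -1): the line y = 1


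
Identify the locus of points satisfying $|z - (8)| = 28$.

|z - z0| = r describes a circle centered at z0 with radius r
Here z0 = 8 and r = 28
Locus: Circle centered at (8, 0) with radius 28


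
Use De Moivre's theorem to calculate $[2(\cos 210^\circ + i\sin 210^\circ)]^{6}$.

By De Moivre: z^n = r^n(cos(nθ) + i sin(nθ))
= 2^6(cos(6*210°) + i sin(6*210°))
= 64(cos 180° + i sin 180°)
= -64


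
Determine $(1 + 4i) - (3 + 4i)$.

(1 - 3) + (4 - 4)i = -2


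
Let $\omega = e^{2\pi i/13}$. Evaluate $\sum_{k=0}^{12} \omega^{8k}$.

Let ζ = ω^8 = e^(2πi·8/13). Since 13 ∤ 8, ζ ≠ 1.
Sum = Σ_{k=0}^{12} ζ^k = (ζ^13 - 1)/(ζ - 1) = (ω^{8·13} - 1)/(ζ - 1) = (1 - 1)/(ζ - 1) = 0


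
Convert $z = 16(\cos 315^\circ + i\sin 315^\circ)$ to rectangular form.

a = r cos θ = 16 * sqrt(2)/2 = 8*sqrt(2)
b = r sin θ = 16 * -sqrt(2)/2 = -8*sqrt(2)
z = 8*sqrt(2) - 8*sqrt(2)i


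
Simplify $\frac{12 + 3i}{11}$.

Divisor is real, so divide each part by 11:
= 12/11 + (3/11)i


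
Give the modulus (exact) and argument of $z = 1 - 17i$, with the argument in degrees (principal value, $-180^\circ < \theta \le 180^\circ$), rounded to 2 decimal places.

|z| = sqrt(1^2 + (-17)^2) = sqrt(290)
arg(z) = arctan(b/a) = arctan(-17/1) (quadrant-adjusted) = -86.63°


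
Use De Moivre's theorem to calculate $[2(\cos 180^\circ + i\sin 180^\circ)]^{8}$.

By De Moivre: z^n = r^n(cos(nθ) + i sin(nθ))
= 2^8(cos(8*180°) + i sin(8*180°))
= 256(cos 0° + i sin 0°)
= 256


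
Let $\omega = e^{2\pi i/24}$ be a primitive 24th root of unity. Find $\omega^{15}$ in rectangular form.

ω^15 = e^(2πi·15/24) = e^(i·5π/4)
= cos(5π/4) + i sin(5π/4)
= -sqrt(2)/2 - (sqrt(2)/2)i


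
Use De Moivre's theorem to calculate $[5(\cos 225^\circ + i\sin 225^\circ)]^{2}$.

By De Moivre: z^n = r^n(cos(nθ) + i sin(nθ))
= 5^2(cos(2*225°) + i sin(2*225°))
= 25(cos 90° + i sin 90°)
= 25i


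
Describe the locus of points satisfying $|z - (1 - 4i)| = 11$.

|z - z0| = r describes a circle centered at z0 with radius r
Here z0 = 1 - 4i and r = 11
Locus: Circle centered at (1, -4) with radius 11


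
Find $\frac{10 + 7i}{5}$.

Divisor is real, so divide each part by 5:
= 2 + (7/5)i


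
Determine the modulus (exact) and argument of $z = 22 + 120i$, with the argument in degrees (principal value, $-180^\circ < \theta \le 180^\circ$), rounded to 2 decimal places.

|z| = sqrt(22^2 + 120^2) = 122
arg(z) = arctan(b/a) = arctan(120/22) (quadrant-adjusted) = 79.61°


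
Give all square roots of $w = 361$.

|w| = 361, arg(w) = 0°
Root modulus = 361^(1/2) = 19
Root arguments: θ_k = (0° + 360°k)/2 for k = 0, 1, ..., 1
Roots: 19, -19


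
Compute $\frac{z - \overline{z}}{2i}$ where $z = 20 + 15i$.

z - conjugate(z) = 2bi
(z - conjugate(z))/(2i) = 2bi/(2i) = b = 15


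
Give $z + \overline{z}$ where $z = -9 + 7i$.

z + conjugate(z) = (a + bi) + (a - bi) = 2a
= 2 * (-9) = -18


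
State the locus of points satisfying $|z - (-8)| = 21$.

|z - z0| = r describes a circle centered at z0 with radius r
Here z0 = -8 and r = 21
Locus: Circle centered at (-8, 0) with radius 21


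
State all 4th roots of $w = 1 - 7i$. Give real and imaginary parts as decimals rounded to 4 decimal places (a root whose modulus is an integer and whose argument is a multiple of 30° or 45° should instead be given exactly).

|w| = sqrt(50) ≈ 7.071068, arg(w) ≈ 278.130102°
Root modulus = sqrt(50)^(1/4) ≈ 1.630689
Root arguments: θ_k = (arg(w) + 360°k)/4 for k = 0, 1, ..., 3
Compute each root as (root modulus)(cos θ_k + i sin θ_k) using full-precision intermediates, then round to 4 decimal places.
Roots: 0.5702 + 1.5277i, -1.5277 + 0.5702i, -0.5702 - 1.5277i, 1.5277 - 0.5702i


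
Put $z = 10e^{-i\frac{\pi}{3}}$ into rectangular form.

a = r cos θ = 10 * 1/2 = 5
b = r sin θ = 10 * -sqrt(3)/2 = -5*sqrt(3)
z = 5 - 5*sqrt(3)i


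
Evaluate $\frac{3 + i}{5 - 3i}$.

Multiply numerator and denominator by conjugate (5 + 3i):
= (3 + i)(5 + 3i) / (5^2 + (-3)^2)
= (12 + 14i) / 34
Divide through by 2: (6 + 7i) / 17
= 6/17 + (7/17)i


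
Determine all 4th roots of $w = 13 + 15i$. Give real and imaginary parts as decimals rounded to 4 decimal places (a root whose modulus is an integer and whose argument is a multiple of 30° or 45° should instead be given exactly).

|w| = sqrt(394) ≈ 19.849433, arg(w) ≈ 49.085617°
Root modulus = sqrt(394)^(1/4) ≈ 2.110751
Root arguments: θ_k = (arg(w) + 360°k)/4 for k = 0, 1, ..., 3
Compute each root as (root modulus)(cos θ_k + i sin θ_k) using full-precision intermediates, then round to 4 decimal places.
Roots: 2.0625 + 0.4486i, -0.4486 + 2.0625i, -2.0625 - 0.4486i, 0.4486 - 2.0625i


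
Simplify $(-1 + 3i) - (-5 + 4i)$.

(-1 - (-5)) + (3 - 4)i = 4 - i


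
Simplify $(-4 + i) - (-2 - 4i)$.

(-4 - (-2)) + (1 - (-4))i = -2 + 5i


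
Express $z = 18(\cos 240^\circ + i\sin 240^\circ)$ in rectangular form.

a = r cos θ = 18 * -1/2 = -9
b = r sin θ = 18 * -sqrt(3)/2 = -9*sqrt(3)
z = -9 - 9*sqrt(3)i


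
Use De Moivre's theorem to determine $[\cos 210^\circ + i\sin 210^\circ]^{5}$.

By De Moivre: z^n = r^n(cos(nθ) + i sin(nθ))
= 1^5(cos(5*210°) + i sin(5*210°))
= 1(cos 330° + i sin 330°)
= sqrt(3)/2 - (1/2)i


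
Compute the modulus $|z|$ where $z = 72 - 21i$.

|z| = sqrt(a^2 + b^2) = sqrt(72^2 + (-21)^2) = sqrt(5625) = 75


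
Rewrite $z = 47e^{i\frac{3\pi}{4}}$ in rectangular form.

a = r cos θ = 47 * -sqrt(2)/2 = -47*sqrt(2)/2
b = r sin θ = 47 * sqrt(2)/2 = 47*sqrt(2)/2
z = -47*sqrt(2)/2 + (47*sqrt(2)/2)i


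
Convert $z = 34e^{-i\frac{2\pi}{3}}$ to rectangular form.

a = r cos θ = 34 * -1/2 = -17
b = r sin θ = 34 * -sqrt(3)/2 = -17*sqrt(3)
z = -17 - 17*sqrt(3)i
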